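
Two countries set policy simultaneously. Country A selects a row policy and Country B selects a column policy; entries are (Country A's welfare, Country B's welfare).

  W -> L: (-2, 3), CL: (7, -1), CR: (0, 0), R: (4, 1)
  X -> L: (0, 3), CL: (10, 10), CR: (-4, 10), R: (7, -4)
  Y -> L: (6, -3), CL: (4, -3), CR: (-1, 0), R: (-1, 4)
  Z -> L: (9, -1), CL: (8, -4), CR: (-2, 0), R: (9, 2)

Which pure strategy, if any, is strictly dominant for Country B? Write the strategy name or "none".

none

L fails to dominate CL at X (3<10).
CL fails to dominate L at W (-1<3).
CR fails to dominate L at W (0<3).
R fails to dominate L at W (1<3).
No single strategy dominates all the others.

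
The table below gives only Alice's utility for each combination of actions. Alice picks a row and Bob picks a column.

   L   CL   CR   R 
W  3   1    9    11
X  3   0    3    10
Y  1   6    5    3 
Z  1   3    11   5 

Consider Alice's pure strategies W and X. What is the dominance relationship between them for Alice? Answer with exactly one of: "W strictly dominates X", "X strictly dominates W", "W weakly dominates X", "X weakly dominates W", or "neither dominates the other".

W weakly dominates X

Compare W to X across each choice by Bob: L: 3=3, CL: 1>0, CR: 9>3, R: 11>10.
W is at least as good everywhere and strictly better somewhere (tied only at L), so W weakly but not strictly dominates X.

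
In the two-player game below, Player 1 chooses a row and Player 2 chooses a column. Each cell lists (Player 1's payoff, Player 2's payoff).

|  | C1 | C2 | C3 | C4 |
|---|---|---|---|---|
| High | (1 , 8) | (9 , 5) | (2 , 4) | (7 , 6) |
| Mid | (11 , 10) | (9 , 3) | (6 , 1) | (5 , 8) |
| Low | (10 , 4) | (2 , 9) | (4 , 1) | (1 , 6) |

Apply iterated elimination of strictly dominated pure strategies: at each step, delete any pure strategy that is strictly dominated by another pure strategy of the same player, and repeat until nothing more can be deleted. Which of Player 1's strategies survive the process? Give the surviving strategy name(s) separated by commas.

Mid

For Player 1, Mid strictly dominates Low on the remaining columns (C1: 11>10, C2: 9>2, C3: 6>4, C4: 5>1); eliminate Low.
Column C2 is eliminated: C1 beats it against every remaining row (High: 8>5, Mid: 10>3).
For Player 2, C1 strictly dominates C3 on the remaining rows (High: 8>4, Mid: 10>1); eliminate C3.
For Player 2, C1 strictly dominates C4 on the remaining rows (High: 8>6, Mid: 10>8); eliminate C4.
For Player 1, Mid strictly dominates High on the remaining columns (C1: 11>1); eliminate High.
Among the remaining strategies, none is strictly dominated by another pure strategy of the same player, so the elimination stops.
Surviving strategies — Player 1: {Mid}; Player 2: {C1}.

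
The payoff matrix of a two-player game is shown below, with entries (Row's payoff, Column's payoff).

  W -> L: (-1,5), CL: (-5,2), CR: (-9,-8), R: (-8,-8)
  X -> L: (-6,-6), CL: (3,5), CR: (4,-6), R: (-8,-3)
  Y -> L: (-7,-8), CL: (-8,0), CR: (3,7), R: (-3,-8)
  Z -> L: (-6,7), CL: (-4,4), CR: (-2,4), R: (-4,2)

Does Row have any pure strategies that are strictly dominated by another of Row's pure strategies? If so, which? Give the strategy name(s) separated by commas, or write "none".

none

W: no other strategy beats it everywhere (X at L (-1>-6); Y at L (-1>-7); Z at L (-1>-6)).
Nothing dominates X: W at CL (3>-5); Y at L (-6>-7); Z at L (-6=-6).
Y: no other strategy beats it everywhere (W at CR (3>-9); X at R (-3>-8); Z at CR (3>-2)).
Nothing dominates Z: W at CL (-4>-5); X at L (-6=-6); Y at L (-6>-7).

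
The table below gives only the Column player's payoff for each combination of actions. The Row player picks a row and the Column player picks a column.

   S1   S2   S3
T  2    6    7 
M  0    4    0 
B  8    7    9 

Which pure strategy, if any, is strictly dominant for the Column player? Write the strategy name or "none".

none

S1 fails to dominate S2 at T (2<6).
S2 fails to dominate S1 at B (7<8).
S3 fails to dominate S1 at M (0=0).
No single strategy dominates all the others.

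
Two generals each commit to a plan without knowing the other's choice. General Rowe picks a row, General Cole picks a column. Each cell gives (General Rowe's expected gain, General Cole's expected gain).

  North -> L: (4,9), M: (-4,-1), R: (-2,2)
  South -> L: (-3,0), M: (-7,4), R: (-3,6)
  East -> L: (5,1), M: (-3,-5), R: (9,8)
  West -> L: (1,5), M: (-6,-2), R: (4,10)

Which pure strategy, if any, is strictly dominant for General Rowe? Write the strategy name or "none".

East vs North: L: 5>4, M: -3>-4, R: 9>-2.
East vs South: L: 5>-3, M: -3>-7, R: 9>-3.
East vs West: L: 5>1, M: -3>-6, R: 9>4.
East strictly beats every other strategy against every opponent action, so it is strictly dominant.

East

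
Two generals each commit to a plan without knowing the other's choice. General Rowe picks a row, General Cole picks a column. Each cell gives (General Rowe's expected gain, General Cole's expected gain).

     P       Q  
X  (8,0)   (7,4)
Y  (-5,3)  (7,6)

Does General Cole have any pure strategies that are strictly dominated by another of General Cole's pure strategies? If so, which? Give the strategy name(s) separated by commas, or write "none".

P is strictly dominated by Q (X: 4>0, Y: 6>3).
Q: no other strategy beats it everywhere (P at X (4>0)).

P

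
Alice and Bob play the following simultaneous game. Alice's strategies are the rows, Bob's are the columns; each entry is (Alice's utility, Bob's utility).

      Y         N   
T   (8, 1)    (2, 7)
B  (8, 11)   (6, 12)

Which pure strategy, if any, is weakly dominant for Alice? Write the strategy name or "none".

B

B vs T: Y: 8=8, N: 6>2.
B is at least as good as every other strategy against every opponent action, so it is weakly dominant.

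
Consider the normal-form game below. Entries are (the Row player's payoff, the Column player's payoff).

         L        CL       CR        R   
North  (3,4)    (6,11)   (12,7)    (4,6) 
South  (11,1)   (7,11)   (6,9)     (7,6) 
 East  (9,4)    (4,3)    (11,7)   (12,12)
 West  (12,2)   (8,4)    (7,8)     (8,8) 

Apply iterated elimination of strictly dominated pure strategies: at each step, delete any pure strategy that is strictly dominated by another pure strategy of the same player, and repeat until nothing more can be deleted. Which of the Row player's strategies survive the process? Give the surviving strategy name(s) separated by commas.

North, East, West

For the Row player, West strictly dominates South on the remaining columns (L: 12>11, CL: 8>7, CR: 7>6, R: 8>7); eliminate South.
The Column player's strategy L is strictly dominated by CR (North: 7>4, East: 7>4, West: 8>2) and is removed.
Among the remaining strategies, none is strictly dominated by another pure strategy of the same player, so the elimination stops.
Surviving strategies — the Row player: {North, East, West}; the Column player: {CL, CR, R}.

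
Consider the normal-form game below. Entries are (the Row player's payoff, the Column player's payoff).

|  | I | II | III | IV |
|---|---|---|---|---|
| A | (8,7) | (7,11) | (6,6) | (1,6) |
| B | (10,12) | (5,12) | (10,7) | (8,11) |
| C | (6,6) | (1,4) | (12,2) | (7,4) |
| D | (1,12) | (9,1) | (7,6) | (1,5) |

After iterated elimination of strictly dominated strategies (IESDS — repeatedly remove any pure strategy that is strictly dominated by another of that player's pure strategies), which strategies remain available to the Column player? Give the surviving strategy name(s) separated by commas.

I, II

For the Column player, I strictly dominates III on the remaining rows (A: 7>6, B: 12>7, C: 6>2, D: 12>6); eliminate III.
The Row player's strategy C is strictly dominated by B (I: 10>6, II: 5>1, IV: 8>7) and is removed.
The Column player's strategy IV is strictly dominated by I (A: 7>6, B: 12>11, D: 12>5) and is removed.
Among the remaining strategies, none is strictly dominated by another pure strategy of the same player, so the elimination stops.
Surviving strategies — the Row player: {A, B, D}; the Column player: {I, II}.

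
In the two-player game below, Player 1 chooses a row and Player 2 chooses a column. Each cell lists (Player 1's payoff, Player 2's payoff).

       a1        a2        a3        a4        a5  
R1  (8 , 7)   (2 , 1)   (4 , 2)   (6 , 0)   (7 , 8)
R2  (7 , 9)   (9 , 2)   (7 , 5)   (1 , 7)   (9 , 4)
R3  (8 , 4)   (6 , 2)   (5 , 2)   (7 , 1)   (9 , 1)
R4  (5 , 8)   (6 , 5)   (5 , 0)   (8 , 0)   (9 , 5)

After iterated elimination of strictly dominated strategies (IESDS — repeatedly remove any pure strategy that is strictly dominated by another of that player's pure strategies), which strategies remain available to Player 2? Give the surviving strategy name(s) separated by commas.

a1, a5

Player 2's strategy a2 is strictly dominated by a1 (R1: 7>1, R2: 9>2, R3: 4>2, R4: 8>5) and is removed.
Column a3 is eliminated: a1 beats it against every remaining row (R1: 7>2, R2: 9>5, R3: 4>2, R4: 8>0).
Column a4 is eliminated: a1 beats it against every remaining row (R1: 7>0, R2: 9>7, R3: 4>1, R4: 8>0).
Among the remaining strategies, none is strictly dominated by another pure strategy of the same player, so the elimination stops.
Surviving strategies — Player 1: {R1, R2, R3, R4}; Player 2: {a1, a5}.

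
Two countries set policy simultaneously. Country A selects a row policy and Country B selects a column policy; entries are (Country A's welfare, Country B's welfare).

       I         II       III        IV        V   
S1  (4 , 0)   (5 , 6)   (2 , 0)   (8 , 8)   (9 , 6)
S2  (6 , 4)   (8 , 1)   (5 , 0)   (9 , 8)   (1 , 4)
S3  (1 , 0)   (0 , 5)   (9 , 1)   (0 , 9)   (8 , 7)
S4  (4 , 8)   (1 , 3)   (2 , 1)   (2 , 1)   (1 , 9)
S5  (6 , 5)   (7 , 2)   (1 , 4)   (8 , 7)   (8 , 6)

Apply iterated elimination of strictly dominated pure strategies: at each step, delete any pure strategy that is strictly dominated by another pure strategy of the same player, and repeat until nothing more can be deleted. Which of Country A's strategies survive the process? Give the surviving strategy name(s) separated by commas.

S2

For Country B, V strictly dominates III on the remaining rows (S1: 6>0, S2: 4>0, S3: 7>1, S4: 9>1, S5: 6>4); eliminate III.
For Country A, S1 strictly dominates S3 on the remaining columns (I: 4>1, II: 5>0, IV: 8>0, V: 9>8); eliminate S3.
Country A's strategy S4 is strictly dominated by S5 (I: 6>4, II: 7>1, IV: 8>2, V: 8>1) and is removed.
Column I is eliminated: IV beats it against every remaining row (S1: 8>0, S2: 8>4, S5: 7>5).
Country B's strategy II is strictly dominated by IV (S1: 8>6, S2: 8>1, S5: 7>2) and is removed.
For Country B, IV strictly dominates V on the remaining rows (S1: 8>6, S2: 8>4, S5: 7>6); eliminate V.
For Country A, S2 strictly dominates S1 on the remaining columns (IV: 9>8); eliminate S1.
Country A's strategy S5 is strictly dominated by S2 (IV: 9>8) and is removed.
Among the remaining strategies, none is strictly dominated by another pure strategy of the same player, so the elimination stops.
Surviving strategies — Country A: {S2}; Country B: {IV}.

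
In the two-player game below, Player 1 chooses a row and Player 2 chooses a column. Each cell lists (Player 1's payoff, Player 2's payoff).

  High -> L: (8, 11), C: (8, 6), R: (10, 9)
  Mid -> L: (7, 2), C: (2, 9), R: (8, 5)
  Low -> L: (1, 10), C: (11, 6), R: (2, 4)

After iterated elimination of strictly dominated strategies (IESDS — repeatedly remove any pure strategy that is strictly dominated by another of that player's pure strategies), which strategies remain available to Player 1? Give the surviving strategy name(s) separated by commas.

High

Player 1's strategy Mid is strictly dominated by High (L: 8>7, C: 8>2, R: 10>8) and is removed.
Column C is eliminated: L beats it against every remaining row (High: 11>6, Low: 10>6).
Player 1's strategy Low is strictly dominated by High (L: 8>1, R: 10>2) and is removed.
Player 2's strategy R is strictly dominated by L (High: 11>9) and is removed.
Among the remaining strategies, none is strictly dominated by another pure strategy of the same player, so the elimination stops.
Surviving strategies — Player 1: {High}; Player 2: {L}.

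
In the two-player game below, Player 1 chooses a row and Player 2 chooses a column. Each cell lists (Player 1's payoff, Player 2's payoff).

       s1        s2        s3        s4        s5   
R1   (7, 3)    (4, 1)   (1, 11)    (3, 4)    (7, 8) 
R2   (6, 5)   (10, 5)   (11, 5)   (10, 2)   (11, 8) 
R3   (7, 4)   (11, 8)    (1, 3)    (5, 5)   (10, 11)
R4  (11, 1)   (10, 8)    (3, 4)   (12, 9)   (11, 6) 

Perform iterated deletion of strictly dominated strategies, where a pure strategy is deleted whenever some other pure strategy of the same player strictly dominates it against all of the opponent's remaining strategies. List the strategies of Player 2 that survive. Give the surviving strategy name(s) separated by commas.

Player 1's strategy R1 is strictly dominated by R4 (s1: 11>7, s2: 10>4, s3: 3>1, s4: 12>3, s5: 11>7) and is removed.
Column s1 is eliminated: s5 beats it against every remaining row (R2: 8>5, R3: 11>4, R4: 6>1).
For Player 2, s5 strictly dominates s3 on the remaining rows (R2: 8>5, R3: 11>3, R4: 6>4); eliminate s3.
Among the remaining strategies, none is strictly dominated by another pure strategy of the same player, so the elimination stops.
Surviving strategies — Player 1: {R2, R3, R4}; Player 2: {s2, s4, s5}.

s2, s4, s5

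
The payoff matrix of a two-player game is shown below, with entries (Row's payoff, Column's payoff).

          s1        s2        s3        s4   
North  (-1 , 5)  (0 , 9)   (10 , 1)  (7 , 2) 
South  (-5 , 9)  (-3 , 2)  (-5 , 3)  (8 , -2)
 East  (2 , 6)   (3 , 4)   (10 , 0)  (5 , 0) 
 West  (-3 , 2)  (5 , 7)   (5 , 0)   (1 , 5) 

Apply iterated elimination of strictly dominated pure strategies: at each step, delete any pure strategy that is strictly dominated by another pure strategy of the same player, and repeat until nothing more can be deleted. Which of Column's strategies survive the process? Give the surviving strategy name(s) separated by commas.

s1, s2

Column's strategy s3 is strictly dominated by s1 (North: 5>1, South: 9>3, East: 6>0, West: 2>0) and is removed.
Column s4 is eliminated: s2 beats it against every remaining row (North: 9>2, South: 2>-2, East: 4>0, West: 7>5).
Row North is eliminated: East beats it against every remaining column (s1: 2>-1, s2: 3>0).
Row South is eliminated: East beats it against every remaining column (s1: 2>-5, s2: 3>-3).
Among the remaining strategies, none is strictly dominated by another pure strategy of the same player, so the elimination stops.
Surviving strategies — Row: {East, West}; Column: {s1, s2}.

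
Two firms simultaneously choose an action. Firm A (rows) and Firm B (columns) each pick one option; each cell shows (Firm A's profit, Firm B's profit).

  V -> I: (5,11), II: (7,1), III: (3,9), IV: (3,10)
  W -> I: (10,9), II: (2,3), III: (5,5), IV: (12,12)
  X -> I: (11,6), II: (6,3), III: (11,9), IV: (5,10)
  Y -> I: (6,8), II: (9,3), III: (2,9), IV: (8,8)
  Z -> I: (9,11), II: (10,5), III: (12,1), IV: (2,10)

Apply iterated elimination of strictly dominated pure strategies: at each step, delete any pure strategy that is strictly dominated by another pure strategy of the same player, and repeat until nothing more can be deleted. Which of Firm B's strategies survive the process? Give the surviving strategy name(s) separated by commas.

Firm B's strategy II is strictly dominated by I (V: 11>1, W: 9>3, X: 6>3, Y: 8>3, Z: 11>5) and is removed.
Firm A's strategy V is strictly dominated by W (I: 10>5, III: 5>3, IV: 12>3) and is removed.
Firm A's strategy Y is strictly dominated by W (I: 10>6, III: 5>2, IV: 12>8) and is removed.
For Firm B, IV strictly dominates III on the remaining rows (W: 12>5, X: 10>9, Z: 10>1); eliminate III.
Firm A's strategy Z is strictly dominated by W (I: 10>9, IV: 12>2) and is removed.
Column I is eliminated: IV beats it against every remaining row (W: 12>9, X: 10>6).
Row X is eliminated: W beats it against every remaining column (IV: 12>5).
Among the remaining strategies, none is strictly dominated by another pure strategy of the same player, so the elimination stops.
Surviving strategies — Firm A: {W}; Firm B: {IV}.

IV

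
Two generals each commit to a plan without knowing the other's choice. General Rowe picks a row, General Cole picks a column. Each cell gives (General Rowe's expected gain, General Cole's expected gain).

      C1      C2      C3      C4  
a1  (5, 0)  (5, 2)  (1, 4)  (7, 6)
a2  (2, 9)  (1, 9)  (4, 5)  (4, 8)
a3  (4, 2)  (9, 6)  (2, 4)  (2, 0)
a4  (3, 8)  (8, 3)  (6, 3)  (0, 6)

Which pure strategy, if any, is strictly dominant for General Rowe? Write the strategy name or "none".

none

a1 fails to dominate a2 at C3 (1<4).
a2 fails to dominate a1 at C1 (2<5).
a3 fails to dominate a1 at C1 (4<5).
a4 fails to dominate a1 at C1 (3<5).
No single strategy dominates all the others.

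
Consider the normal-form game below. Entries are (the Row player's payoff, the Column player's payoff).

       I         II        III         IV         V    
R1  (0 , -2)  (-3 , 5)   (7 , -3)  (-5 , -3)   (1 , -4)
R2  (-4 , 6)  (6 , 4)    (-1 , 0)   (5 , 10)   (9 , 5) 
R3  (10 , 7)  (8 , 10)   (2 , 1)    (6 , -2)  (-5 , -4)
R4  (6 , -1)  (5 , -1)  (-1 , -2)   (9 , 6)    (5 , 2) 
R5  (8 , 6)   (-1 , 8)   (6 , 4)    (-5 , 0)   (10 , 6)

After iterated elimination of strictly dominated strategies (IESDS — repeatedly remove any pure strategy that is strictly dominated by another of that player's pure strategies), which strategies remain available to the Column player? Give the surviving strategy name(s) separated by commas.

I, II, IV, V

Column III is eliminated: I beats it against every remaining row (R1: -2>-3, R2: 6>0, R3: 7>1, R4: -1>-2, R5: 6>4).
For the Row player, R4 strictly dominates R1 on the remaining columns (I: 6>0, II: 5>-3, IV: 9>-5, V: 5>1); eliminate R1.
Among the remaining strategies, none is strictly dominated by another pure strategy of the same player, so the elimination stops.
Surviving strategies — the Row player: {R2, R3, R4, R5}; the Column player: {I, II, IV, V}.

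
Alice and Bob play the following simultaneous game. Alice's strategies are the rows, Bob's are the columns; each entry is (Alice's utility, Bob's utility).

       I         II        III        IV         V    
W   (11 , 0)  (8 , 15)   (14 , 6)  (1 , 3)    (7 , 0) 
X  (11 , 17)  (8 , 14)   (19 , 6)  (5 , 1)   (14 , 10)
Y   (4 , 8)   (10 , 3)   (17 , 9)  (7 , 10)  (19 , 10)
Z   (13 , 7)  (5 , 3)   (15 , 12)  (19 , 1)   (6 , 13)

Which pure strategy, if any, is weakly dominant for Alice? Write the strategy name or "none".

none

W fails to dominate X at III (14<19).
X fails to dominate Y at II (8<10).
Y fails to dominate W at I (4<11).
Z fails to dominate W at II (5<8).
No single strategy dominates all the others.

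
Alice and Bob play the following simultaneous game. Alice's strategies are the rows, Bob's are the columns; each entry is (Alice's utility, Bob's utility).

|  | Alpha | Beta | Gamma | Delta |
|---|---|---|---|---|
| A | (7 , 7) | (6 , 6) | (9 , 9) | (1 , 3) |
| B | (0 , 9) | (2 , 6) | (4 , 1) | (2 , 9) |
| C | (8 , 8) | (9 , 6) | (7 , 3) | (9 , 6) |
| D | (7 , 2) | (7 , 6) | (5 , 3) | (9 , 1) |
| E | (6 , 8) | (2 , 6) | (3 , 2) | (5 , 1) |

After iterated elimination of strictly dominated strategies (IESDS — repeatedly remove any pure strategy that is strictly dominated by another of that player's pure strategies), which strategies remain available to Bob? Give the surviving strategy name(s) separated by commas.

Alice's strategy B is strictly dominated by C (Alpha: 8>0, Beta: 9>2, Gamma: 7>4, Delta: 9>2) and is removed.
For Alice, C strictly dominates E on the remaining columns (Alpha: 8>6, Beta: 9>2, Gamma: 7>3, Delta: 9>5); eliminate E.
Column Delta is eliminated: Alpha beats it against every remaining row (A: 7>3, C: 8>6, D: 2>1).
Alice's strategy D is strictly dominated by C (Alpha: 8>7, Beta: 9>7, Gamma: 7>5) and is removed.
Column Beta is eliminated: Alpha beats it against every remaining row (A: 7>6, C: 8>6).
Among the remaining strategies, none is strictly dominated by another pure strategy of the same player, so the elimination stops.
Surviving strategies — Alice: {A, C}; Bob: {Alpha, Gamma}.

Alpha, Gamma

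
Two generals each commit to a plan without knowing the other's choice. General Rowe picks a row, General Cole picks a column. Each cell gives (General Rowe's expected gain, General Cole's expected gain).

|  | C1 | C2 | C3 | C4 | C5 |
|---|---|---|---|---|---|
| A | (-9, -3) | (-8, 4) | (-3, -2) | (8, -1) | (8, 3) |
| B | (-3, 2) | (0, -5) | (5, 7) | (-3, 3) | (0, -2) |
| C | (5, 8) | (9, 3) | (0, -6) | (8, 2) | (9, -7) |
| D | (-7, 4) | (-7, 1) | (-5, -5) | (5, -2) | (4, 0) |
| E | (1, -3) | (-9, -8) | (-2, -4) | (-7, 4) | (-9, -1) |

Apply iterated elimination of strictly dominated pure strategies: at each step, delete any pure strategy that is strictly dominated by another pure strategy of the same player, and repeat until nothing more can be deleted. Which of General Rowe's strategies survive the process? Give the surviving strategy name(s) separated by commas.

Row D is eliminated: C beats it against every remaining column (C1: 5>-7, C2: 9>-7, C3: 0>-5, C4: 8>5, C5: 9>4).
For General Rowe, C strictly dominates E on the remaining columns (C1: 5>1, C2: 9>-9, C3: 0>-2, C4: 8>-7, C5: 9>-9); eliminate E.
Among the remaining strategies, none is strictly dominated by another pure strategy of the same player, so the elimination stops.
Surviving strategies — General Rowe: {A, B, C}; General Cole: {C1, C2, C3, C4, C5}.

A, B, C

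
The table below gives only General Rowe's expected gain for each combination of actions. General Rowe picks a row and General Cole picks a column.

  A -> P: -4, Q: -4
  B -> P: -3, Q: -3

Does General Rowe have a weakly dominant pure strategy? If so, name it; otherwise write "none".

B

B vs A: P: -3>-4, Q: -3>-4.
B is at least as good as every other strategy against every opponent action, so it is weakly dominant.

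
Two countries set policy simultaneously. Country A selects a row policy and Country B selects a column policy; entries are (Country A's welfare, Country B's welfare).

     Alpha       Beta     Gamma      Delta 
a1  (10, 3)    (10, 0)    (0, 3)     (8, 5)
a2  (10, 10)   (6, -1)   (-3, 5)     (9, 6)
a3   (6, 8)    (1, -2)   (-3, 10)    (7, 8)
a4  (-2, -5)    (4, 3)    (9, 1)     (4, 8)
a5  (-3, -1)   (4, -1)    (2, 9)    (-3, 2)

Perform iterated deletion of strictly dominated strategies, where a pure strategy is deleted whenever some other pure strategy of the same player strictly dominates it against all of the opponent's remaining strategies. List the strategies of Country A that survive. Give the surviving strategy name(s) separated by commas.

For Country A, a1 strictly dominates a3 on the remaining columns (Alpha: 10>6, Beta: 10>1, Gamma: 0>-3, Delta: 8>7); eliminate a3.
For Country B, Delta strictly dominates Beta on the remaining rows (a1: 5>0, a2: 6>-1, a4: 8>3, a5: 2>-1); eliminate Beta.
Row a5 is eliminated: a4 beats it against every remaining column (Alpha: -2>-3, Gamma: 9>2, Delta: 4>-3).
For Country B, Delta strictly dominates Gamma on the remaining rows (a1: 5>3, a2: 6>5, a4: 8>1); eliminate Gamma.
Row a4 is eliminated: a1 beats it against every remaining column (Alpha: 10>-2, Delta: 8>4).
Among the remaining strategies, none is strictly dominated by another pure strategy of the same player, so the elimination stops.
Surviving strategies — Country A: {a1, a2}; Country B: {Alpha, Delta}.

a1, a2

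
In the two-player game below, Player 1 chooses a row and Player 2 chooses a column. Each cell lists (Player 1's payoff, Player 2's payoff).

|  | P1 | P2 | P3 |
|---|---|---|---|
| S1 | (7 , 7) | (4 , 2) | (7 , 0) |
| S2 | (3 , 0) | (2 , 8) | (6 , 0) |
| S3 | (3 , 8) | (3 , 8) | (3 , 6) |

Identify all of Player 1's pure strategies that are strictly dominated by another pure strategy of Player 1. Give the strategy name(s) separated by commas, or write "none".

S1: no other strategy beats it everywhere (S2 at P1 (7>3); S3 at P1 (7>3)).
S2: dominated, since S1 does at least as well everywhere (P1: 7>3, P2: 4>2, P3: 7>6).
S3 is strictly dominated by S1 (P1: 7>3, P2: 4>3, P3: 7>3).

S2, S3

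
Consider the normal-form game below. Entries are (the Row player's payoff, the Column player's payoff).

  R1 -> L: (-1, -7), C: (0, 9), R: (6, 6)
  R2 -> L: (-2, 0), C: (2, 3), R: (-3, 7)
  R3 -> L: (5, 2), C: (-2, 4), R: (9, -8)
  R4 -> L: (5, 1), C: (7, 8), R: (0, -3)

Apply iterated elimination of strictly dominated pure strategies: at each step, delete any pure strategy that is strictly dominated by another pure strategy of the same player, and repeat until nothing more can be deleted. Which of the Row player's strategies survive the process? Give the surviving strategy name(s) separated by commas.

R4

Row R2 is eliminated: R4 beats it against every remaining column (L: 5>-2, C: 7>2, R: 0>-3).
The Column player's strategy L is strictly dominated by C (R1: 9>-7, R3: 4>2, R4: 8>1) and is removed.
Column R is eliminated: C beats it against every remaining row (R1: 9>6, R3: 4>-8, R4: 8>-3).
The Row player's strategy R1 is strictly dominated by R4 (C: 7>0) and is removed.
For the Row player, R4 strictly dominates R3 on the remaining columns (C: 7>-2); eliminate R3.
Among the remaining strategies, none is strictly dominated by another pure strategy of the same player, so the elimination stops.
Surviving strategies — the Row player: {R4}; the Column player: {C}.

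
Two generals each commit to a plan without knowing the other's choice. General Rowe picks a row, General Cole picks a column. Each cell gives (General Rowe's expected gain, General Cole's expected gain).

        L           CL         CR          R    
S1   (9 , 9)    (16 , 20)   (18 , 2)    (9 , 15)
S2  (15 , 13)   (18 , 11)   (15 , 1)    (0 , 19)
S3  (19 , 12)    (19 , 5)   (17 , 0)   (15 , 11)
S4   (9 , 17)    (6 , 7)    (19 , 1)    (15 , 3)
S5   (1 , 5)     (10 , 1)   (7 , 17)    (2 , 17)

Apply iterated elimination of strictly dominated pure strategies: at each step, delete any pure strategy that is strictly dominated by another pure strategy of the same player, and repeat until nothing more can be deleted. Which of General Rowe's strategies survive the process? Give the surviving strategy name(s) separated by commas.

S3

For General Rowe, S3 strictly dominates S2 on the remaining columns (L: 19>15, CL: 19>18, CR: 17>15, R: 15>0); eliminate S2.
For General Rowe, S1 strictly dominates S5 on the remaining columns (L: 9>1, CL: 16>10, CR: 18>7, R: 9>2); eliminate S5.
For General Cole, L strictly dominates CR on the remaining rows (S1: 9>2, S3: 12>0, S4: 17>1); eliminate CR.
Row S1 is eliminated: S3 beats it against every remaining column (L: 19>9, CL: 19>16, R: 15>9).
For General Cole, L strictly dominates CL on the remaining rows (S3: 12>5, S4: 17>7); eliminate CL.
Column R is eliminated: L beats it against every remaining row (S3: 12>11, S4: 17>3).
Row S4 is eliminated: S3 beats it against every remaining column (L: 19>9).
Among the remaining strategies, none is strictly dominated by another pure strategy of the same player, so the elimination stops.
Surviving strategies — General Rowe: {S3}; General Cole: {L}.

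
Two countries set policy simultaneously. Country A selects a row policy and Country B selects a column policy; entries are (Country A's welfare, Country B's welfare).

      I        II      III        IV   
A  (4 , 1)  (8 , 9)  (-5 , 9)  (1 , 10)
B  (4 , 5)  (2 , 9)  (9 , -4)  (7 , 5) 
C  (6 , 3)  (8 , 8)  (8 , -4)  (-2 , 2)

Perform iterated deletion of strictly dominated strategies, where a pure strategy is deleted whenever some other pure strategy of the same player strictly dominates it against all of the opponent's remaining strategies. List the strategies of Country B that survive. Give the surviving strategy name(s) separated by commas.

II, IV

Column I is eliminated: II beats it against every remaining row (A: 9>1, B: 9>5, C: 8>3).
For Country B, IV strictly dominates III on the remaining rows (A: 10>9, B: 5>-4, C: 2>-4); eliminate III.
Among the remaining strategies, none is strictly dominated by another pure strategy of the same player, so the elimination stops.
Surviving strategies — Country A: {A, B, C}; Country B: {II, IV}.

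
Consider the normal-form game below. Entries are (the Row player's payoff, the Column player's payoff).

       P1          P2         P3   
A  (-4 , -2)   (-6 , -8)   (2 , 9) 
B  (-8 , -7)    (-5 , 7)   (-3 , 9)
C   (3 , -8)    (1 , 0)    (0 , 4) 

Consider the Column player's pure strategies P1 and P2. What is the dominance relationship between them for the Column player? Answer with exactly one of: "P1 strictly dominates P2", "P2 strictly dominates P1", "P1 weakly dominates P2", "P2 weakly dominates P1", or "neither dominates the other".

neither dominates the other

Compare P1 to P2 across each choice by the Row player: A: -2>-8, B: -7<7, C: -8<0.
P1 does better at A but worse at B, C; neither strategy dominates the other.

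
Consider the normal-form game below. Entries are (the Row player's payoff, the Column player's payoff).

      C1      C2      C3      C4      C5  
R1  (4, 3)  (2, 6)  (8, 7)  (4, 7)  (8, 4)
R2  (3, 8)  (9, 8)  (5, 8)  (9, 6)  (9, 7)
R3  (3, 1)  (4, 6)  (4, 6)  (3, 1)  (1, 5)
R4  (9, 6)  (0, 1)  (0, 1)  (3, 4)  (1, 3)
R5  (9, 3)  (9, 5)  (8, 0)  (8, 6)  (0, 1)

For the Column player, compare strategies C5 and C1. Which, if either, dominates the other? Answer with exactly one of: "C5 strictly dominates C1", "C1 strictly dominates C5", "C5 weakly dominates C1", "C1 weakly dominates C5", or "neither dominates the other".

neither dominates the other

C5's payoffs vs C1's, by the Row player's action — R1: 4>3, R2: 7<8, R3: 5>1, R4: 3<6, R5: 1<3.
C5 does better at R1, R3 but worse at R2, R4, R5; neither strategy dominates the other.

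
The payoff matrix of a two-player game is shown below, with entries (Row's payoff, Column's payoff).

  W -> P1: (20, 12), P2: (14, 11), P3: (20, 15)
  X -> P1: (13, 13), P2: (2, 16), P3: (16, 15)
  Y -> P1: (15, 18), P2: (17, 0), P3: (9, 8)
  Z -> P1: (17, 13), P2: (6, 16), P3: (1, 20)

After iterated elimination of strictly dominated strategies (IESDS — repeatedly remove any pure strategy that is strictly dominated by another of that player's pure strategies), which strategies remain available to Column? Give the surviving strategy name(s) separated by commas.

Row X is eliminated: W beats it against every remaining column (P1: 20>13, P2: 14>2, P3: 20>16).
For Row, W strictly dominates Z on the remaining columns (P1: 20>17, P2: 14>6, P3: 20>1); eliminate Z.
Column P2 is eliminated: P1 beats it against every remaining row (W: 12>11, Y: 18>0).
Row's strategy Y is strictly dominated by W (P1: 20>15, P3: 20>9) and is removed.
Column's strategy P1 is strictly dominated by P3 (W: 15>12) and is removed.
Among the remaining strategies, none is strictly dominated by another pure strategy of the same player, so the elimination stops.
Surviving strategies — Row: {W}; Column: {P3}.

P3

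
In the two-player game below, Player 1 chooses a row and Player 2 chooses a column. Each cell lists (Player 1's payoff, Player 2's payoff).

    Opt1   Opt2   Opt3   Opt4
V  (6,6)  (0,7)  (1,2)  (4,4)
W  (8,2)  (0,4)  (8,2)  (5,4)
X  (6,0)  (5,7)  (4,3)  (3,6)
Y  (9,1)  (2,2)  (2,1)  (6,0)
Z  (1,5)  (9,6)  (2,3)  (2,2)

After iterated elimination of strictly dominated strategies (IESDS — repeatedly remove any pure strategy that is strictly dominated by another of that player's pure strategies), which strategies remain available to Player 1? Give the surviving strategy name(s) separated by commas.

Z

Row V is eliminated: Y beats it against every remaining column (Opt1: 9>6, Opt2: 2>0, Opt3: 2>1, Opt4: 6>4).
For Player 2, Opt2 strictly dominates Opt1 on the remaining rows (W: 4>2, X: 7>0, Y: 2>1, Z: 6>5); eliminate Opt1.
Player 2's strategy Opt3 is strictly dominated by Opt2 (W: 4>2, X: 7>3, Y: 2>1, Z: 6>3) and is removed.
Row W is eliminated: Y beats it against every remaining column (Opt2: 2>0, Opt4: 6>5).
Player 2's strategy Opt4 is strictly dominated by Opt2 (X: 7>6, Y: 2>0, Z: 6>2) and is removed.
Player 1's strategy X is strictly dominated by Z (Opt2: 9>5) and is removed.
For Player 1, Z strictly dominates Y on the remaining columns (Opt2: 9>2); eliminate Y.
Among the remaining strategies, none is strictly dominated by another pure strategy of the same player, so the elimination stops.
Surviving strategies — Player 1: {Z}; Player 2: {Opt2}.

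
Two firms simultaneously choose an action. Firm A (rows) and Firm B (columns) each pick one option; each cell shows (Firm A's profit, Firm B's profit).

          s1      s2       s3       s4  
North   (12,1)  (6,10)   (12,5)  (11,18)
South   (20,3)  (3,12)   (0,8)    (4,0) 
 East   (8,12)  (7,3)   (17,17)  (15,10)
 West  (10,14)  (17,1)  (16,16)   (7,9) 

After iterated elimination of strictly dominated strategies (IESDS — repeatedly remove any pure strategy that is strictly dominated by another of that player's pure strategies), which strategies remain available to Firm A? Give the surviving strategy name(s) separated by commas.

East

Column s1 is eliminated: s3 beats it against every remaining row (North: 5>1, South: 8>3, East: 17>12, West: 16>14).
For Firm A, East strictly dominates North on the remaining columns (s2: 7>6, s3: 17>12, s4: 15>11); eliminate North.
For Firm A, East strictly dominates South on the remaining columns (s2: 7>3, s3: 17>0, s4: 15>4); eliminate South.
Column s2 is eliminated: s3 beats it against every remaining row (East: 17>3, West: 16>1).
Firm A's strategy West is strictly dominated by East (s3: 17>16, s4: 15>7) and is removed.
Firm B's strategy s4 is strictly dominated by s3 (East: 17>10) and is removed.
Among the remaining strategies, none is strictly dominated by another pure strategy of the same player, so the elimination stops.
Surviving strategies — Firm A: {East}; Firm B: {s3}.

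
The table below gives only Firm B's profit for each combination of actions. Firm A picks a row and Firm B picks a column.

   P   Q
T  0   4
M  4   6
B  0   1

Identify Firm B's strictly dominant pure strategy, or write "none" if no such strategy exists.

Q vs P: T: 4>0, M: 6>4, B: 1>0.
Q strictly beats every other strategy against every opponent action, so it is strictly dominant.

Q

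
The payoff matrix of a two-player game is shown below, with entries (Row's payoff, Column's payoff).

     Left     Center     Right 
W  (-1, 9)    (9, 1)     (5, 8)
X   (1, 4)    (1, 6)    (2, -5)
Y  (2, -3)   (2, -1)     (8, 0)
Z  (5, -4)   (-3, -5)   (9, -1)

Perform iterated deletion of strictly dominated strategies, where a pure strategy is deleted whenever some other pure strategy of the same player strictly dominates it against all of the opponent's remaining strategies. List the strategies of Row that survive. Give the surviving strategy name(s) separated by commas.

For Row, Y strictly dominates X on the remaining columns (Left: 2>1, Center: 2>1, Right: 8>2); eliminate X.
Column's strategy Center is strictly dominated by Right (W: 8>1, Y: 0>-1, Z: -1>-5) and is removed.
Row W is eliminated: Y beats it against every remaining column (Left: 2>-1, Right: 8>5).
For Row, Z strictly dominates Y on the remaining columns (Left: 5>2, Right: 9>8); eliminate Y.
For Column, Right strictly dominates Left on the remaining rows (Z: -1>-4); eliminate Left.
Among the remaining strategies, none is strictly dominated by another pure strategy of the same player, so the elimination stops.
Surviving strategies — Row: {Z}; Column: {Right}.

Z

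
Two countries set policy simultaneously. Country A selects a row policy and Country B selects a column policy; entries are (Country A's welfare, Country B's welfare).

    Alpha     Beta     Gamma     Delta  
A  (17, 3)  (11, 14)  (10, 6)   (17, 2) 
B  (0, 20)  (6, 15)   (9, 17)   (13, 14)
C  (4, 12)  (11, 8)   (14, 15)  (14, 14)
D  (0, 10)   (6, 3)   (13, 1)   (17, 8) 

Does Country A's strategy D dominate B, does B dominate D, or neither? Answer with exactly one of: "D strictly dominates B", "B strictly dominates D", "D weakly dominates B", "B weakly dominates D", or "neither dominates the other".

D weakly dominates B

Compare D to B across each opponent action: Alpha: 0=0, Beta: 6=6, Gamma: 13>9, Delta: 17>13.
D is at least as good everywhere and strictly better somewhere (tied only at Alpha, Beta), so D weakly but not strictly dominates B.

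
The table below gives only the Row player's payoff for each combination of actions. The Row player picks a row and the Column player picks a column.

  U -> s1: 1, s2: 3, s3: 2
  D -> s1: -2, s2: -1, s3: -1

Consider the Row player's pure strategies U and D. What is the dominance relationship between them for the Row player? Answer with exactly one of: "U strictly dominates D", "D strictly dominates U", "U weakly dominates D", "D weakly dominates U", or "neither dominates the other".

U strictly dominates D

U's payoffs vs D's, by the Column player's action — s1: 1>-2, s2: 3>-1, s3: 2>-1.
U gives a strictly higher payoff against every action of the Column player, so U strictly dominates D.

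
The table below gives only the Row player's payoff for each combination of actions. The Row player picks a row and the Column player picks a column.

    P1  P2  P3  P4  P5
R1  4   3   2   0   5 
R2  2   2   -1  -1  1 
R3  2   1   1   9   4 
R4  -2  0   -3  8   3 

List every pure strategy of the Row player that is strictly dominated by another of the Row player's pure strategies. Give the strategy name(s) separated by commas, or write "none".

R2, R4

R1 is not dominated — it holds its own against R2 at P1 (4>2); R3 at P1 (4>2); R4 at P1 (4>-2).
R2 is strictly dominated by R1 (P1: 4>2, P2: 3>2, P3: 2>-1, P4: 0>-1, P5: 5>1).
R3 is not dominated — it holds its own against R1 at P4 (9>0); R2 at P1 (2=2); R4 at P1 (2>-2).
R3 strictly dominates R4 — P1: 2>-2, P2: 1>0, P3: 1>-3, P4: 9>8, P5: 4>3.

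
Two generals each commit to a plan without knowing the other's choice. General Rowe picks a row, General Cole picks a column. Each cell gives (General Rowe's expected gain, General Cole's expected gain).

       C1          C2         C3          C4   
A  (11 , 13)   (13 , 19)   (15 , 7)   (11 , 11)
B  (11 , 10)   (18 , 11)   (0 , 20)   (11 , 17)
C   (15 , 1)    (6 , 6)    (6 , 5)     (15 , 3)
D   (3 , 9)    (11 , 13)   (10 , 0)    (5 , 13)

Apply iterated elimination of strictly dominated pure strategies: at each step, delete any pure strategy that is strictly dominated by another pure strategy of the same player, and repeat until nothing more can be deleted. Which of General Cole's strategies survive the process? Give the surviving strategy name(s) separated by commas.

General Rowe's strategy D is strictly dominated by A (C1: 11>3, C2: 13>11, C3: 15>10, C4: 11>5) and is removed.
Column C1 is eliminated: C2 beats it against every remaining row (A: 19>13, B: 11>10, C: 6>1).
Among the remaining strategies, none is strictly dominated by another pure strategy of the same player, so the elimination stops.
Surviving strategies — General Rowe: {A, B, C}; General Cole: {C2, C3, C4}.

C2, C3, C4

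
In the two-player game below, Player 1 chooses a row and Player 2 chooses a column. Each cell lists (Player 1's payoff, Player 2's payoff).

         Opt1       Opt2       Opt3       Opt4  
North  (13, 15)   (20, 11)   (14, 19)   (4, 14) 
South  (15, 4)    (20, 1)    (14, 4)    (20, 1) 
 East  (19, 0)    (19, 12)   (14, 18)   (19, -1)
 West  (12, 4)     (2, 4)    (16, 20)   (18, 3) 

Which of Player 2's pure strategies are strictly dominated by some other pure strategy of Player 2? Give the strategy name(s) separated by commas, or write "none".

Opt1 is not dominated — it holds its own against Opt2 at North (15>11); Opt3 at South (4=4); Opt4 at North (15>14).
Opt3 strictly dominates Opt2 — North: 19>11, South: 4>1, East: 18>12, West: 20>4.
Nothing dominates Opt3: Opt1 at North (19>15); Opt2 at North (19>11); Opt4 at North (19>14).
Opt1 strictly dominates Opt4 — North: 15>14, South: 4>1, East: 0>-1, West: 4>3.

Opt2, Opt4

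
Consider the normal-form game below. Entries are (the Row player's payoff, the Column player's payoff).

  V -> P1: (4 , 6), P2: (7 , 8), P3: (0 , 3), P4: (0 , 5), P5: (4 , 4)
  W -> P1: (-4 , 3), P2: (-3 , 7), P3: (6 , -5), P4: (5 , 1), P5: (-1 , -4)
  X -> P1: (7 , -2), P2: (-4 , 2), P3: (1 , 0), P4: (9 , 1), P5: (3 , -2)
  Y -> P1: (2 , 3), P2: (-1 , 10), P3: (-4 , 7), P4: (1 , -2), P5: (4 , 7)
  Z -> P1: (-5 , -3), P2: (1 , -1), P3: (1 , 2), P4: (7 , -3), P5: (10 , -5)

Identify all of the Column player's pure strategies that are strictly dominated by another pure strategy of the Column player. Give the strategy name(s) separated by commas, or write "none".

P1, P4, P5

P1: dominated, since P2 does at least as well everywhere (V: 8>6, W: 7>3, X: 2>-2, Y: 10>3, Z: -1>-3).
P2: no other strategy beats it everywhere (P1 at V (8>6); P3 at V (8>3); P4 at V (8>5); P5 at V (8>4)).
P3 is not dominated — it holds its own against P1 at X (0>-2); P2 at Z (2>-1); P4 at Y (7>-2); P5 at X (0>-2).
P4: dominated, since P2 does at least as well everywhere (V: 8>5, W: 7>1, X: 2>1, Y: 10>-2, Z: -1>-3).
P2 strictly dominates P5 — V: 8>4, W: 7>-4, X: 2>-2, Y: 10>7, Z: -1>-5.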